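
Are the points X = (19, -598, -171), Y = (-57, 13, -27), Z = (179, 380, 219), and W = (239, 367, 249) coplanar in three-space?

With X as base: XY = (-76, 611, 144), XZ = (160, 978, 390), XW = (220, 965, 420).
XZ × XW = (34410, 18600, -60760).
XY · (XZ × XW) = 0.
The scalar triple product vanishes, so the four points are coplanar.

Yes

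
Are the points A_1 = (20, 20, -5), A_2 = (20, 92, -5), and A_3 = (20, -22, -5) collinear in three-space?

A_1A_2 = (0, 72, 0), A_1A_3 = (0, -42, 0).
Each component of A_1A_3 is -7/12 times the corresponding component of A_1A_2, so A_1A_3 = -7/12·A_1A_2 and the points are collinear.

Yes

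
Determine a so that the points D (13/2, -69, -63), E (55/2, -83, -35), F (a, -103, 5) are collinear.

115/2

Direction DE = (21, -14, 28). From the y-coordinate of F, the parameter along the line is τ = (-103 − (-69))/(-14) = 17/7.
Then a = 13/2 + 17/7·(21) = 115/2.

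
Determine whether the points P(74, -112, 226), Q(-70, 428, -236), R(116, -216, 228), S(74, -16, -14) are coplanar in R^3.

No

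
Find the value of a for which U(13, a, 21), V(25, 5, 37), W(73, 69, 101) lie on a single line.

Direction VW = (48, 64, 64). From the x-coordinate of U, the parameter along the line is τ = (13 − 25)/48 = -1/4.
Then a = 5 + (-1/4)·(64) = -11.

-11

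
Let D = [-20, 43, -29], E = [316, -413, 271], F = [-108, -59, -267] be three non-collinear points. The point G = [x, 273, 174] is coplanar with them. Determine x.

0

Coplanarity requires DE · (DF × DG) = 0.
DE = (336, -456, 300), DF = (-88, -102, -238); the triple product is linear in x with coefficient 139128 and constant term 0.
Setting it to zero: x = 0.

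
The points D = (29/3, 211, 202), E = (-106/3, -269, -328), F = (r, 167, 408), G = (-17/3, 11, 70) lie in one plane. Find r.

46/3

Coplanarity ⇔ det[DE; DF; DG] = 0.
Expanding, this is linear in r: (42640)r + (-1961440/3) = 0.
So r = 46/3.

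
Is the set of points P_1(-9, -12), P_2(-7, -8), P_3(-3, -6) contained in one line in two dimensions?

P_1P_2 = (2, 4), P_1P_3 = (6, 6).
Twice the signed area of △P_1P_2P_3 is (2)(6) − (4)(6) = -12.
The area is nonzero, so the three points are not collinear.

No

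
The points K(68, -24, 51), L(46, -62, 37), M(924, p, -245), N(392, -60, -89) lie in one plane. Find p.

Normal to plane KLN: n = (4816, -7616, 13104); plane equation n·P = 1178576.
Requiring n·M = 1178576: (-7616)p + (1239504) = 1178576.
So p = 8.

8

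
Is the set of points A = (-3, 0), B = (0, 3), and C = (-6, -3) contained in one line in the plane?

Yes

AB = (3, 3), AC = (-3, -3).
det[AB; AC] = (3)(-3) − (3)(-3) = 0.
The determinant is zero, so the points are collinear.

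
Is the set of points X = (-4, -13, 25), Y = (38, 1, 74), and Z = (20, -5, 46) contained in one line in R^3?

XY = (42, 14, 49), XZ = (24, 8, 21).
Comparing components 2 and 3: (14)(21) − (49)(8) = -98 ≠ 0, so XY and XZ are not parallel and the points are not collinear.

No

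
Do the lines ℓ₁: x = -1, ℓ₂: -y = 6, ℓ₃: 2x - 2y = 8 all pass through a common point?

Lines aᵢx + bᵢy = cᵢ with pairwise distinct directions are concurrent exactly when det[aᵢ bᵢ cᵢ] = 0.
Here the determinant is 2.
Nonzero, so no common point exists.

No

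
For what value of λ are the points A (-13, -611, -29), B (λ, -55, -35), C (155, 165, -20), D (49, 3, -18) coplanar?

335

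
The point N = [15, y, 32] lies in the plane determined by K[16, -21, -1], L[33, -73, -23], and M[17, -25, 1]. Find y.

A normal to the plane is n = KL × KM = (-192, -56, -16).
N lies in the plane iff n · KN = 0.
This gives (-56)y + (-1512) = 0, so y = -27.

-27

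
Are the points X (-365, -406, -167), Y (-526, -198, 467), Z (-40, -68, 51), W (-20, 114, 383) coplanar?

Yes

A normal to the plane through X, Y, Z is n = XY × XZ = (-168948, 241148, -122018).
The plane has equation n·P = -15863062. For W: n·W = -15863062.
Equal, so W lies in the plane and all four are coplanar.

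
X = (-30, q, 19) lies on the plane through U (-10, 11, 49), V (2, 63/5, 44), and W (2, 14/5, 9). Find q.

The plane through U, V, W has equation −105x + 420y − (588/5)z = -462/5.
Substituting X: (420)q + (4578/5) = -462/5, so q = -12/5.

-12/5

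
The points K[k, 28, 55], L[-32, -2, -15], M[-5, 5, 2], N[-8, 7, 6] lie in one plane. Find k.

48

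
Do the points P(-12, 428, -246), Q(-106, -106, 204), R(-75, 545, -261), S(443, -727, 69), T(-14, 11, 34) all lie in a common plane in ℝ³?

The plane through P, Q, R has normal n = PQ × PR = (-44640, -29760, -44640) and equation n·X = -1220160.
Checking the remaining points: n·S = -1220160, n·T = -1220160.
All equal -1220160, so all 5 points lie in one plane.

Yes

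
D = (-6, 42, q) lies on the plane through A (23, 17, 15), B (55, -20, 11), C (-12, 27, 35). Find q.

23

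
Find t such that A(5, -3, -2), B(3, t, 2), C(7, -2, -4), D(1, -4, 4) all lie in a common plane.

The points are coplanar iff AB · (AC × AD) = 0.
Expanding, this is linear in t: (-4)t + (-12) = 0.
So t = -3.

-3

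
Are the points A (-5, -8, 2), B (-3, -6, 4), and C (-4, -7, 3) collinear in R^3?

Yes

AB = (2, 2, 2), AC = (1, 1, 1).
AB × AC = (0, 0, 0).
The cross product vanishes, so the three points are collinear.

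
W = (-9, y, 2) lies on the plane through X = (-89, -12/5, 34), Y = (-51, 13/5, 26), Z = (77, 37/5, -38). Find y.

A normal to the plane is n = XY × XZ = (-1408/5, 1408, -2288/5).
W lies in the plane iff n · XW = 0.
This gives (1408)y + (-22528/5) = 0, so y = 16/5.

16/5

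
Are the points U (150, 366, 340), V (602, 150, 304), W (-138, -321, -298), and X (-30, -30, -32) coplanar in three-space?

Yes

A normal to the plane through U, V, W is n = UV × UW = (113076, 298744, -372732).
The plane has equation n·P = -427176. For X: n·X = -427176.
Equal, so X lies in the plane and all four are coplanar.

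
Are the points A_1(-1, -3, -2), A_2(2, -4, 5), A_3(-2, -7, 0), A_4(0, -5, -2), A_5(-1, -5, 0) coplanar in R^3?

No

The plane through A_1, A_2, A_3 has normal n = A_1A_2 × A_1A_3 = (26, -13, -13) and equation n·P = 39.
Checking the remaining points: n·A_4 = 91, n·A_5 = 39.
Since n·A_4 = 91 ≠ 39, A_4 is off the plane and the points are not all coplanar.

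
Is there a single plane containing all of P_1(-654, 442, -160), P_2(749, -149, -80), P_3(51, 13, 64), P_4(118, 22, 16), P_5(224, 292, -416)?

Yes

The plane through P_1, P_2, P_3 has normal n = P_1P_2 × P_1P_3 = (-98064, -257872, -185232) and equation n·P = -20208448.
Checking the remaining points: n·P_4 = -20208448, n·P_5 = -20208448.
All equal -20208448, so all 5 points lie in one plane.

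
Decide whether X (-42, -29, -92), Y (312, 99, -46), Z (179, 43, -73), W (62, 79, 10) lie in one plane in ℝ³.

No

The four points are coplanar iff the 3×3 determinant with rows XY, XZ, XW is zero.
Rows: (354, 128, 46), (221, 72, 19), (104, 108, 102).
Expanding along the first row: (354)(5292) − (128)(20566) + (46)(16380) = -5600.
Nonzero ⇒ not coplanar.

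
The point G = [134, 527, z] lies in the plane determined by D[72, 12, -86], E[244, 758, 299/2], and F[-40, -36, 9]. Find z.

277/2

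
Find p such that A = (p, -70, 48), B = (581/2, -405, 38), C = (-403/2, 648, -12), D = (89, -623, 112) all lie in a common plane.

The points are coplanar iff AB · (AC × AD) = 0.
Expanding, this is linear in p: (-67022)p + (703731) = 0.
So p = 21/2.

21/2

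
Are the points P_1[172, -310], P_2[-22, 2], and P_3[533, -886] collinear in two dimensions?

No

P_1P_2 = (-194, 312), P_1P_3 = (361, -576).
det[P_1P_2; P_1P_3] = (-194)(-576) − (312)(361) = -888.
The determinant is nonzero, so they are not collinear.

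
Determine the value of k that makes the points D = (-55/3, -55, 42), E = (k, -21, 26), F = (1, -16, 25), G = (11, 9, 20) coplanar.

-1

The points are coplanar iff DE · (DF × DG) = 0.
Expanding, this is linear in k: (230)k + (230) = 0.
So k = -1.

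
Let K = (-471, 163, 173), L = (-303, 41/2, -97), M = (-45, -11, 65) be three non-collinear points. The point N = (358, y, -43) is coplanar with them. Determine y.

A normal to the plane is n = KL × KM = (-31590, -96876, 31473).
N lies in the plane iff n · KN = 0.
This gives (-96876)y + (-17195490) = 0, so y = -355/2.

-355/2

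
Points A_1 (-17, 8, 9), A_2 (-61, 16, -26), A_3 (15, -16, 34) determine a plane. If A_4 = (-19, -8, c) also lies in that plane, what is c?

The plane through A_1, A_2, A_3 has equation −640x − 20y + 800z = 17920.
Substituting A_4: (800)c + (12320) = 17920, so c = 7.

7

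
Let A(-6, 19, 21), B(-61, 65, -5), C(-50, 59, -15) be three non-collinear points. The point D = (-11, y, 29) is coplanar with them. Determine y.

A normal to the plane is n = AB × AC = (-616, -836, -176).
D lies in the plane iff n · AD = 0.
This gives (-836)y + (17556) = 0, so y = 21.

21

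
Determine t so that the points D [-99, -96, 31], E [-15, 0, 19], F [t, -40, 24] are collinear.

-50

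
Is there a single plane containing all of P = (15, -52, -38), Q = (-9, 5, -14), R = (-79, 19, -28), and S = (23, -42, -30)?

Yes

The four points are coplanar iff the 3×3 determinant with rows PQ, PR, PS is zero.
Rows: (-24, 57, 24), (-94, 71, 10), (8, 10, 8).
Expanding along the first row: (-24)(468) − (57)(-832) + (24)(-1508) = 0.
Zero determinant ⇒ coplanar.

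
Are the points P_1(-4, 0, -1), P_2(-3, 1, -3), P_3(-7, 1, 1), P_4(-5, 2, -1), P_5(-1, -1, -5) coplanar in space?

No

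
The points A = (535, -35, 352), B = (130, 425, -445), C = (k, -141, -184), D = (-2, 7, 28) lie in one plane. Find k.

-804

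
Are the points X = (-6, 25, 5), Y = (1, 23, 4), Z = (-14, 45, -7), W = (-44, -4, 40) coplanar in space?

A normal to the plane through X, Y, Z is n = XY × XZ = (44, 92, 124).
The plane has equation n·P = 2656. For W: n·W = 2656.
Equal, so W lies in the plane and all four are coplanar.

Yes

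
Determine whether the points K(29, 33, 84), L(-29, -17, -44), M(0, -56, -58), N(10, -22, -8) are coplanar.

The four points are coplanar iff the 3×3 determinant with rows KL, KM, KN is zero.
Rows: (-58, -50, -128), (-29, -89, -142), (-19, -55, -92).
Expanding along the first row: (-58)(378) − (-50)(-30) + (-128)(-96) = -11136.
Nonzero ⇒ not coplanar.

No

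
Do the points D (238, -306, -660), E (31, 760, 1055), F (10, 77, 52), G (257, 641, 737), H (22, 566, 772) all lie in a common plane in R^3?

The plane through D, E, F has normal n = DE × DF = (102147, -243636, 163767) and equation n·P = -9222618.
Checking the remaining points: n·G = -9222618, n·H = -9222618.
All equal -9222618, so all 5 points lie in one plane.

Yes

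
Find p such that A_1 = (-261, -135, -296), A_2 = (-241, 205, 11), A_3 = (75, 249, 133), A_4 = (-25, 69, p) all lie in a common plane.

Normal to plane A_1A_2A_3: n = (27972, 94572, -106560); plane equation n·P = 11473848.
Requiring n·A_4 = 11473848: (-106560)p + (5826168) = 11473848.
So p = -53.

-53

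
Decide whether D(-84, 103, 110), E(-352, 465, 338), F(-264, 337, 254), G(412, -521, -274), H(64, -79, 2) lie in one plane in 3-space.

The plane through D, E, F has normal n = DE × DF = (-1224, -2448, 2448) and equation n·P = 119952.
Checking the remaining points: n·G = 100368, n·H = 119952.
Since n·G = 100368 ≠ 119952, G is off the plane and the points are not all coplanar.

No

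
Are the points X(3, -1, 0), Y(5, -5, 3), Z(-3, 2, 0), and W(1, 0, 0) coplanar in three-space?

Yes

A normal to the plane through X, Y, Z is n = XY × XZ = (-9, -18, -18).
The plane has equation n·P = -9. For W: n·W = -9.
Equal, so W lies in the plane and all four are coplanar.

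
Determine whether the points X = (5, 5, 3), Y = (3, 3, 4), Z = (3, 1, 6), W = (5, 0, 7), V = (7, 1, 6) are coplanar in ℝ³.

No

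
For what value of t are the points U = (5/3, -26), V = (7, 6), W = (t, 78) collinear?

19

The three points are collinear iff det[UV; UW] = 0.
This determinant is linear in t: (-32)t + (608) = 0, so t = 19.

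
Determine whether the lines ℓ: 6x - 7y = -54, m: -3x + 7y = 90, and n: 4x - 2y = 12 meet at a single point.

Yes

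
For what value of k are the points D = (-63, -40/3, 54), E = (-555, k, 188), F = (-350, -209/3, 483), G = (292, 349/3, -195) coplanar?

-238

Coplanarity ⇔ det[DE; DF; DG] = 0.
Expanding, this is linear in k: (80832)k + (19238016) = 0.
So k = -238.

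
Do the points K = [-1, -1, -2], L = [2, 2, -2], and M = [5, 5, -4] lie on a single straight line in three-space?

KL = (3, 3, 0), KM = (6, 6, -2).
Comparing components 2 and 3: (3)(-2) − (0)(6) = -6 ≠ 0, so KL and KM are not parallel and the points are not collinear.

No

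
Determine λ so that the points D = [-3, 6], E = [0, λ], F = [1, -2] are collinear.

Collinearity: (E − D) must be parallel to (F − D) = (4, -8).
Cross-multiplying the components: (λ − 6)·(4) = (3)·(-8).
Solving gives λ = 0.

0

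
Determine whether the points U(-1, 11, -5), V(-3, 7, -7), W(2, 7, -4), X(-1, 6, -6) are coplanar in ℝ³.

With U as base: UV = (-2, -4, -2), UW = (3, -4, 1), UX = (0, -5, -1).
UW × UX = (9, 3, -15).
UV · (UW × UX) = 0.
The scalar triple product vanishes, so the four points are coplanar.

Yes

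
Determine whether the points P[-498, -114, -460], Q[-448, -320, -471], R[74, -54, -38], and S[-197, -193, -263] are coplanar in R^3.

Yes

A normal to the plane through P, Q, R is n = PQ × PR = (-86272, -27392, 120832).
The plane has equation n·X = -9496576. For S: n·S = -9496576.
Equal, so S lies in the plane and all four are coplanar.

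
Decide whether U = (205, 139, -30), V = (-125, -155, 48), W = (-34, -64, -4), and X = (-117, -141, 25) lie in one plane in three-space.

With U as base: UV = (-330, -294, 78), UW = (-239, -203, 26), UX = (-322, -280, 55).
UW × UX = (-3885, 4773, 1554).
UV · (UW × UX) = 0.
The scalar triple product vanishes, so the four points are coplanar.

Yes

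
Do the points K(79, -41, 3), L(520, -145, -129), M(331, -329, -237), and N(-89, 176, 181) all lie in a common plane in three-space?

Yes

With K as base: KL = (441, -104, -132), KM = (252, -288, -240), KN = (-168, 217, 178).
KM × KN = (816, -4536, 6300).
KL · (KM × KN) = 0.
The scalar triple product vanishes, so the four points are coplanar.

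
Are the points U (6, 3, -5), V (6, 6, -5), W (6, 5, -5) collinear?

Yes

UV = (0, 3, 0), UW = (0, 2, 0).
UV × UW = (0, 0, 0).
The cross product vanishes, so the three points are collinear.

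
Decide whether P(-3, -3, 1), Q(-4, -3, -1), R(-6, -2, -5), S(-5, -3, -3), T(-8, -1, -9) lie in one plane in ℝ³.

Yes

The plane through P, Q, R has normal n = PQ × PR = (2, 0, -1) and equation n·X = -7.
Checking the remaining points: n·S = -7, n·T = -7.
All equal -7, so all 5 points lie in one plane.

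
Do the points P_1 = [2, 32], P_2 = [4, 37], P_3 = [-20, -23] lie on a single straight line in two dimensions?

P_1P_2 = (2, 5), P_1P_3 = (-22, -55).
det[P_1P_2; P_1P_3] = (2)(-55) − (5)(-22) = 0.
The determinant is zero, so the points are collinear.

Yes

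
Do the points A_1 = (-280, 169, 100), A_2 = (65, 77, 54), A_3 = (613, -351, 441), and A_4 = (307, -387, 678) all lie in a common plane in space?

No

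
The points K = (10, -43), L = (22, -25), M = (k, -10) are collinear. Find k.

32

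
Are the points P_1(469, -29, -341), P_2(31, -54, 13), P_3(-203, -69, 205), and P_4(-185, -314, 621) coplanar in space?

A normal to the plane through P_1, P_2, P_3 is n = P_1P_2 × P_1P_3 = (510, 1260, 720).
The plane has equation n·P = -42870. For P_4: n·P_4 = -42870.
Equal, so P_4 lies in the plane and all four are coplanar.

Yes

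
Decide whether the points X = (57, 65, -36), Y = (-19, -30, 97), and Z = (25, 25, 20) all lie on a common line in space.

XY = (-76, -95, 133), XZ = (-32, -40, 56).
Each component of XZ is 8/19 times the corresponding component of XY, so XZ = 8/19·XY and the points are collinear.

Yes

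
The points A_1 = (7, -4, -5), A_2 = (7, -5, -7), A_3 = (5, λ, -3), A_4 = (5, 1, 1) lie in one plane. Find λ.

Coplanarity ⇔ det[A_1A_2; A_1A_3; A_1A_4] = 0.
Expanding, this is linear in λ: (-4)λ + (-4) = 0.
So λ = -1.

-1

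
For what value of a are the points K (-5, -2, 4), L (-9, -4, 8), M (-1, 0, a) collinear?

0

Collinearity requires KL × KM = 0; each component is linear in a.
The x-component gives (-2)a + (0) = 0, so a = 0.
The remaining components then also vanish.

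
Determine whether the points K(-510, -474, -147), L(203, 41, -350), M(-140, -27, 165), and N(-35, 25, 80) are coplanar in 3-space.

No

The four points are coplanar iff the 3×3 determinant with rows KL, KM, KN is zero.
Rows: (713, 515, -203), (370, 447, 312), (475, 499, 227).
Expanding along the first row: (713)(-54219) − (515)(-64210) + (-203)(-27695) = 32088.
Nonzero ⇒ not coplanar.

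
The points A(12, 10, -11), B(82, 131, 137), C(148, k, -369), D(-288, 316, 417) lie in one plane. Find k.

-256

Coplanarity ⇔ det[AB; AC; AD] = 0.
Expanding, this is linear in k: (74360)k + (19036160) = 0.
So k = -256.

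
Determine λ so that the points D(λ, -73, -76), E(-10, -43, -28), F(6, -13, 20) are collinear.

-26

Collinearity requires DE × DF = 0; each component is linear in λ.
The y-component gives (48)λ + (1248) = 0, so λ = -26.
The remaining components then also vanish.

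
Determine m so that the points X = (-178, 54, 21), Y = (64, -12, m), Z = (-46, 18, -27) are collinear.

-67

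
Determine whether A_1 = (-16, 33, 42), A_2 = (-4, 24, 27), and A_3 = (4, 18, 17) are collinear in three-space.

A_1A_2 = (12, -9, -15), A_1A_3 = (20, -15, -25).
Each component of A_1A_3 is 5/3 times the corresponding component of A_1A_2, so A_1A_3 = 5/3·A_1A_2 and the points are collinear.

Yes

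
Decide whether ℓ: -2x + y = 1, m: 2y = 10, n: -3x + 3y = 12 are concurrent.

No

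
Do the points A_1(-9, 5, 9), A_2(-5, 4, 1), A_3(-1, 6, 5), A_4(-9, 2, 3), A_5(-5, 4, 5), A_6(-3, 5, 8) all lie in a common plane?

The plane through A_1, A_2, A_3 has normal n = A_1A_2 × A_1A_3 = (12, -48, 12) and equation n·P = -240.
Checking the remaining points: n·A_4 = -168, n·A_5 = -192, n·A_6 = -180.
Since n·A_4 = -168 ≠ -240, A_4 is off the plane and the points are not all coplanar.

No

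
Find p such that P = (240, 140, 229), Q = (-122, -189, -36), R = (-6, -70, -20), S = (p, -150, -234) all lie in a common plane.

Normal to plane PQR: n = (26271, -24948, -4914); plane equation n·X = 1687014.
Requiring n·S = 1687014: (26271)p + (4892076) = 1687014.
So p = -122.

-122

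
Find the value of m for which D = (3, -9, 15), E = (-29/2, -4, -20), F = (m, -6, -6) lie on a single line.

-15/2

Collinearity requires DE × DF = 0; each component is linear in m.
The y-component gives (-35)m + (-525/2) = 0, so m = -15/2.
The remaining components then also vanish.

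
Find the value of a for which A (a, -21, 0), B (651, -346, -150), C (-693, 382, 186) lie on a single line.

51

Direction BC = (-1344, 728, 336). From the y-coordinate of A, the parameter along the line is τ = (-21 − (-346))/728 = 25/56.
Then a = 651 + 25/56·(-1344) = 51.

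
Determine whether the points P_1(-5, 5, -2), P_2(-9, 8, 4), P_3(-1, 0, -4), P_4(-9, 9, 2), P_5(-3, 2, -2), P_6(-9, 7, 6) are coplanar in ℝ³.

The plane through P_1, P_2, P_3 has normal n = P_1P_2 × P_1P_3 = (24, 16, 8) and equation n·P = -56.
Checking the remaining points: n·P_4 = -56, n·P_5 = -56, n·P_6 = -56.
All equal -56, so all 6 points lie in one plane.

Yes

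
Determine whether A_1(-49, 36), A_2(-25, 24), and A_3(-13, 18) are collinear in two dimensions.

Yes

A_1A_2 = (24, -12), A_1A_3 = (36, -18).
det[A_1A_2; A_1A_3] = (24)(-18) − (-12)(36) = 0.
The determinant is zero, so the points are collinear.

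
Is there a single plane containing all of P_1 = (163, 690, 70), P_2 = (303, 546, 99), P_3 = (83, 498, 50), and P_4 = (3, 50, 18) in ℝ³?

No

The four points are coplanar iff the 3×3 determinant with rows P_1P_2, P_1P_3, P_1P_4 is zero.
Rows: (140, -144, 29), (-80, -192, -20), (-160, -640, -52).
Expanding along the first row: (140)(-2816) − (-144)(960) + (29)(20480) = 337920.
Nonzero ⇒ not coplanar.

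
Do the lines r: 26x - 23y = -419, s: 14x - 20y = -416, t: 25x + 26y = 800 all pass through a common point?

Yes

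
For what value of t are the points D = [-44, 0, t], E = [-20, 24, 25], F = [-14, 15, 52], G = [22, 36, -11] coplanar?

97

The points are coplanar iff DE · (DF × DG) = 0.
Expanding, this is linear in t: (-450)t + (43650) = 0.
So t = 97.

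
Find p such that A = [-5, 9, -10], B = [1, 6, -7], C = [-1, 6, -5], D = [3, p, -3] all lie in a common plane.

Normal to plane ABC: n = (-6, -18, -6); plane equation n·P = -72.
Requiring n·D = -72: (-18)p + (0) = -72.
So p = 4.

4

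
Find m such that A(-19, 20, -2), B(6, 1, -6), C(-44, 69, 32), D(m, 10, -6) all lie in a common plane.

The points are coplanar iff AB · (AC × AD) = 0.
Expanding, this is linear in m: (-450)m + (-4050) = 0.
So m = -9.

-9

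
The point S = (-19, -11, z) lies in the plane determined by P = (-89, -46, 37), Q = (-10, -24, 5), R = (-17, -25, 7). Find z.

-5

The plane through P, Q, R has equation 12x + 66y + 75z = -1329.
Substituting S: (75)z + (-954) = -1329, so z = -5.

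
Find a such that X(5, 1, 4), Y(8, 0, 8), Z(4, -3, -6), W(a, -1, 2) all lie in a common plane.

Normal to plane XYZ: n = (26, 26, -13); plane equation n·P = 104.
Requiring n·W = 104: (26)a + (-52) = 104.
So a = 6.

6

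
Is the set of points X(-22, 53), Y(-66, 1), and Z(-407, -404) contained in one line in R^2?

No

XY = (-44, -52), XZ = (-385, -457).
det[XY; XZ] = (-44)(-457) − (-52)(-385) = 88.
The determinant is nonzero, so they are not collinear.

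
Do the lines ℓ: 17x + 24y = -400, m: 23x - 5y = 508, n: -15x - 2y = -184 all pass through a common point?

Yes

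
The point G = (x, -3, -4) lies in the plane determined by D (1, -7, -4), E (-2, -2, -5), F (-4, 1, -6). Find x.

-1

The plane through D, E, F has equation −2x − 1y + 1z = 1.
Substituting G: (-2)x + (-1) = 1, so x = -1.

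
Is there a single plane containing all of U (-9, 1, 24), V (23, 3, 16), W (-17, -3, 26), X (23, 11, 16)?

The four points are coplanar iff the 3×3 determinant with rows UV, UW, UX is zero.
Rows: (32, 2, -8), (-8, -4, 2), (32, 10, -8).
Expanding along the first row: (32)(12) − (2)(0) + (-8)(48) = 0.
Zero determinant ⇒ coplanar.

Yes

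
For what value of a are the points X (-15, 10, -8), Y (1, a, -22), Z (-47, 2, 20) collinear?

Direction XZ = (-32, -8, 28). From the x-coordinate of Y, the parameter along the line is τ = (1 − (-15))/(-32) = -1/2.
Then a = 10 + (-1/2)·(-8) = 14.

14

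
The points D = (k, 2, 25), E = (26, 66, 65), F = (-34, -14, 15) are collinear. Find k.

Collinearity requires DE × DF = 0; each component is linear in k.
The y-component gives (-50)k + (-1100) = 0, so k = -22.
The remaining components then also vanish.

-22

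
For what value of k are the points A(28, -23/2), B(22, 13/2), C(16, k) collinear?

49/2

The three points are collinear iff det[AB; AC] = 0.
This determinant is linear in k: (-6)k + (147) = 0, so k = 49/2.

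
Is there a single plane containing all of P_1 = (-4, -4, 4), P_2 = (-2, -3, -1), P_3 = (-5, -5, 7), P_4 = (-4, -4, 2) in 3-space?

No

The four points are coplanar iff the 3×3 determinant with rows P_1P_2, P_1P_3, P_1P_4 is zero.
Rows: (2, 1, -5), (-1, -1, 3), (0, 0, -2).
Expanding along the first row: (2)(2) − (1)(2) + (-5)(0) = 2.
Nonzero ⇒ not coplanar.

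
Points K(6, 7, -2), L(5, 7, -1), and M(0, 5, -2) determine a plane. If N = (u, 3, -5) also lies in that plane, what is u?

-3

Coplanarity requires KL · (KM × KN) = 0.
KL = (-1, 0, 1), KM = (-6, -2, 0); the triple product is linear in u with coefficient 2 and constant term 6.
Setting it to zero: u = -3.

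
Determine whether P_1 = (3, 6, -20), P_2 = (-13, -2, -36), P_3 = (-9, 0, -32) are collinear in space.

P_1P_2 = (-16, -8, -16), P_1P_3 = (-12, -6, -12).
Each component of P_1P_3 is 3/4 times the corresponding component of P_1P_2, so P_1P_3 = 3/4·P_1P_2 and the points are collinear.

Yes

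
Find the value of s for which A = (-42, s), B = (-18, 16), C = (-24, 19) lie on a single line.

28

Collinearity: (A − B) must be parallel to (C − B) = (-6, 3).
Cross-multiplying the components: (s − 16)·(-6) = (-24)·(3).
Solving gives s = 28.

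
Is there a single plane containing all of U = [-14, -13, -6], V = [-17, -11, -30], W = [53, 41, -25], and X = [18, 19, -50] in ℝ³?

With U as base: UV = (-3, 2, -24), UW = (67, 54, -19), UX = (32, 32, -44).
UW × UX = (-1768, 2340, 416).
UV · (UW × UX) = 0.
The scalar triple product vanishes, so the four points are coplanar.

Yes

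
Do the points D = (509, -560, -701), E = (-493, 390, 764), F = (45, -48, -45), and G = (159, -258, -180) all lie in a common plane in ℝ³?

Yes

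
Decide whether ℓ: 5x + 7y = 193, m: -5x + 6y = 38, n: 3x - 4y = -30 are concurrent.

The three lines meet at one point iff the augmented coefficient matrix [aᵢ bᵢ cᵢ] has rank < 3, i.e. its determinant vanishes.
Here the determinant is -6.
Nonzero, so no common point exists.

No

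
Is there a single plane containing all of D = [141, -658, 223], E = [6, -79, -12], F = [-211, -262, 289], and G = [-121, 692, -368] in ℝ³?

No

A normal to the plane through D, E, F is n = DE × DF = (131274, 91630, 150348).
The plane has equation n·P = -8255302. For G: n·G = -7804258.
-7804258 ≠ -8255302, so G is off the plane.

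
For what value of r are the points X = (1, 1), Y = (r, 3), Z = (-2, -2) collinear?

3

Collinearity: (Y − X) must be parallel to (Z − X) = (-3, -3).
Cross-multiplying the components: (r − 1)·(-3) = (2)·(-3).
Solving gives r = 3.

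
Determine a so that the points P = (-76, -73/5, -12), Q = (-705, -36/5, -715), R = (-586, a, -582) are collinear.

-43/5

Direction PQ = (-629, 37/5, -703). From the x-coordinate of R, the parameter along the line is τ = (-586 − (-76))/(-629) = 30/37.
Then a = (-73/5) + 30/37·(37/5) = -43/5.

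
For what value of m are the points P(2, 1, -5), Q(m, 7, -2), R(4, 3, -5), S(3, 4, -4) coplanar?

The points are coplanar iff PQ · (PR × PS) = 0.
Expanding, this is linear in m: (2)m + (-4) = 0.
So m = 2.

2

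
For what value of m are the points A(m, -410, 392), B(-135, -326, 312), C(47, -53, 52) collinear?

-191

Collinearity requires AB × AC = 0; each component is linear in m.
The y-component gives (-260)m + (-49660) = 0, so m = -191.
The remaining components then also vanish.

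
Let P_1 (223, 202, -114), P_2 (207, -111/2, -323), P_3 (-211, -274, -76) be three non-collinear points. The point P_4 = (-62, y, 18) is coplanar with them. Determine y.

23/2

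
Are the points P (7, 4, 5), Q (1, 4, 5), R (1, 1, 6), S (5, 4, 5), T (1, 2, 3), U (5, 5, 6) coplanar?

No

The plane through P, Q, R has normal n = PQ × PR = (0, 6, 18) and equation n·X = 114.
Checking the remaining points: n·S = 114, n·T = 66, n·U = 138.
Since n·T = 66 ≠ 114, T is off the plane and the points are not all coplanar.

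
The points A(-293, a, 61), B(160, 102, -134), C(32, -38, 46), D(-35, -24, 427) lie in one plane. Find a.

-528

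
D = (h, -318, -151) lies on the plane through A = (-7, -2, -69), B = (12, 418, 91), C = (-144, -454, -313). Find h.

41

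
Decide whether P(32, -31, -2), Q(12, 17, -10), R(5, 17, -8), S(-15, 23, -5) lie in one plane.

No

With P as base: PQ = (-20, 48, -8), PR = (-27, 48, -6), PS = (-47, 54, -3).
PR × PS = (180, 201, 798).
PQ · (PR × PS) = -336.
Since -336 ≠ 0, the four points are not coplanar.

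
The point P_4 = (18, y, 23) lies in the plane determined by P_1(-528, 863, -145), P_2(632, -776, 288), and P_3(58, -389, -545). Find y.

67

A normal to the plane is n = P_1P_2 × P_1P_3 = (1197716, 717738, -491866).
P_4 lies in the plane iff n · P_1P_4 = 0.
This gives (717738)y + (-48088446) = 0, so y = 67.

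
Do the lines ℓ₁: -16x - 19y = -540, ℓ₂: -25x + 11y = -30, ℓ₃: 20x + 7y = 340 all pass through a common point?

Intersecting ℓ₁ and ℓ₂: solving the 2×2 system gives (x, y) = (10, 20).
Substitute into ℓ₃: (20)(10) + (7)(20) = 340.
This equals 340, so (10, 20) lies on all three lines and they are concurrent.

Yes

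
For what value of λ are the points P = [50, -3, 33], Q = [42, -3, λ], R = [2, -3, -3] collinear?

27

Direction PR = (-48, 0, -36). From the x-coordinate of Q, the parameter along the line is τ = (42 − 50)/(-48) = 1/6.
Then λ = 33 + 1/6·(-36) = 27.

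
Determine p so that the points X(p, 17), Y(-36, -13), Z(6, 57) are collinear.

Collinearity: (X − Y) must be parallel to (Z − Y) = (42, 70).
Cross-multiplying the components: (p − (-36))·(70) = (30)·(42).
Solving gives p = -18.

-18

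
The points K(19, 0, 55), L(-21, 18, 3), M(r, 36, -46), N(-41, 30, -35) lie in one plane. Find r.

-67

Normal to plane KLN: n = (-60, -480, -120); plane equation n·P = -7740.
Requiring n·M = -7740: (-60)r + (-11760) = -7740.
So r = -67.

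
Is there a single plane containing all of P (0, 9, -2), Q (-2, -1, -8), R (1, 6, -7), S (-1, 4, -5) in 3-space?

Yes

With P as base: PQ = (-2, -10, -6), PR = (1, -3, -5), PS = (-1, -5, -3).
PR × PS = (-16, 8, -8).
PQ · (PR × PS) = 0.
The scalar triple product vanishes, so the four points are coplanar.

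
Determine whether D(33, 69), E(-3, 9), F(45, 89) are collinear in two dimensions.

DE = (-36, -60), DF = (12, 20).
Checking proportionality: DF = -1/3·DE, so the vectors are parallel and the points are collinear.

Yes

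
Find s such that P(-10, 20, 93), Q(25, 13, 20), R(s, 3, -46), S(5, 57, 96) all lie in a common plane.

Normal to plane PQS: n = (2680, -1200, 1400); plane equation n·X = 79400.
Requiring n·R = 79400: (2680)s + (-68000) = 79400.
So s = 55.

55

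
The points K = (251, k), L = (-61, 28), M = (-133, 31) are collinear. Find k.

15

Collinearity: (K − L) must be parallel to (M − L) = (-72, 3).
Cross-multiplying the components: (k − 28)·(-72) = (312)·(3).
Solving gives k = 15.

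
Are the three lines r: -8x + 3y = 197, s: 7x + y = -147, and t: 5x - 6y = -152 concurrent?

Yes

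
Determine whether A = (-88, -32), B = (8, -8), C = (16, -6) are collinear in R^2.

Yes

AB = (96, 24), AC = (104, 26).
Checking proportionality: AC = 13/12·AB, so the vectors are parallel and the points are collinear.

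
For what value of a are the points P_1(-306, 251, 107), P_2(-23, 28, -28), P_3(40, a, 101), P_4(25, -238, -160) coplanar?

Coplanarity ⇔ det[P_1P_2; P_1P_3; P_1P_4] = 0.
Expanding, this is linear in a: (-30876)a + (9602436) = 0.
So a = 311.

311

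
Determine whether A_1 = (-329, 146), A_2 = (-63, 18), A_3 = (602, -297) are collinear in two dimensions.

A_1A_2 = (266, -128), A_1A_3 = (931, -443).
det[A_1A_2; A_1A_3] = (266)(-443) − (-128)(931) = 1330.
The determinant is nonzero, so they are not collinear.

No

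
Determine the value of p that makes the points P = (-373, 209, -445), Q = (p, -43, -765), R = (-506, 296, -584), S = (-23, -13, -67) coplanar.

-317

Coplanarity ⇔ det[PQ; PR; PS] = 0.
Expanding, this is linear in p: (2028)p + (642876) = 0.
So p = -317.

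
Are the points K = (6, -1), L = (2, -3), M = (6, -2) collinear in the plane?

No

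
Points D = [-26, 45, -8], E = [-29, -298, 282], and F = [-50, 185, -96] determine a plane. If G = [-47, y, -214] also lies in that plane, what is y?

322

Coplanarity requires DE · (DF × DG) = 0.
DE = (-3, -343, 290), DF = (-24, 140, -88); the triple product is linear in y with coefficient -7224 and constant term 2326128.
Setting it to zero: y = 322.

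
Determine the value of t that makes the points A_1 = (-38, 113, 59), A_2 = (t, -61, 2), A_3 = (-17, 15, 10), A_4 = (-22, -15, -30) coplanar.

13

The points are coplanar iff A_1A_2 · (A_1A_3 × A_1A_4) = 0.
Expanding, this is linear in t: (2450)t + (-31850) = 0.
So t = 13.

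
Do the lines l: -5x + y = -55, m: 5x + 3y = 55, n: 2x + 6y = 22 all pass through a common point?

Yes

Intersecting l and m: solving the 2×2 system gives (x, y) = (11, 0).
Substitute into n: (2)(11) + (6)(0) = 22.
This equals 22, so (11, 0) lies on all three lines and they are concurrent.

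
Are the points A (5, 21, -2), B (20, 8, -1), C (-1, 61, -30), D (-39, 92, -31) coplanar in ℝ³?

Yes

A normal to the plane through A, B, C is n = AB × AC = (324, 414, 522).
The plane has equation n·P = 9270. For D: n·D = 9270.
Equal, so D lies in the plane and all four are coplanar.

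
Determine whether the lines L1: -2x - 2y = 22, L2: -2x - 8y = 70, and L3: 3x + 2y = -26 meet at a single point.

Lines aᵢx + bᵢy = cᵢ with pairwise distinct directions are concurrent exactly when det[aᵢ bᵢ cᵢ] = 0.
Here the determinant is -12.
Nonzero, so no common point exists.

No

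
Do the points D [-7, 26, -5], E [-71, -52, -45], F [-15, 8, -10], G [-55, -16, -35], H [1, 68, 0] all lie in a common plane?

Yes

The plane through D, E, F has normal n = DE × DF = (-330, 0, 528) and equation n·P = -330.
Checking the remaining points: n·G = -330, n·H = -330.
All equal -330, so all 5 points lie in one plane.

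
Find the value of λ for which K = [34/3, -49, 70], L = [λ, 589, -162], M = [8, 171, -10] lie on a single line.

Collinearity requires KL × KM = 0; each component is linear in λ.
The y-component gives (80)λ + (-400/3) = 0, so λ = 5/3.
The remaining components then also vanish.

5/3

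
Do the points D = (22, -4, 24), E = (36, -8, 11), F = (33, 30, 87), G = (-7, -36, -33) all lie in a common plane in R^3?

No

With D as base: DE = (14, -4, -13), DF = (11, 34, 63), DG = (-29, -32, -57).
DF × DG = (78, -1200, 634).
DE · (DF × DG) = -2350.
Since -2350 ≠ 0, the four points are not coplanar.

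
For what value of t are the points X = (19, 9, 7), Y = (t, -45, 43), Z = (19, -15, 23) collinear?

Direction XZ = (0, -24, 16). From the y-coordinate of Y, the parameter along the line is τ = (-45 − 9)/(-24) = 9/4.
Then t = 19 + 9/4·(0) = 19.

19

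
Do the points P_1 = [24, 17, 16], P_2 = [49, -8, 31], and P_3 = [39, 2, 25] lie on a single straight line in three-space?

P_1P_2 = (25, -25, 15), P_1P_3 = (15, -15, 9).
P_1P_2 × P_1P_3 = (0, 0, 0).
The cross product vanishes, so the three points are collinear.

Yes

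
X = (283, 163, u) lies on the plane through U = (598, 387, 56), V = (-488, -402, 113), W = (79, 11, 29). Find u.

-175

Coplanarity requires UV · (UW × UX) = 0.
UV = (-1086, -789, 57), UW = (-519, -376, -27); the triple product is linear in u with coefficient -1155 and constant term -202125.
Setting it to zero: u = -175.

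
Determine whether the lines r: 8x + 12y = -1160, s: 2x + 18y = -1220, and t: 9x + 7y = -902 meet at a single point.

Yes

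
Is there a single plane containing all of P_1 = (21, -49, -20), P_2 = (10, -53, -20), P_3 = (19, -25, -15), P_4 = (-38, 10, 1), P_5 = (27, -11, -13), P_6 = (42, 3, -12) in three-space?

The plane through P_1, P_2, P_3 has normal n = P_1P_2 × P_1P_3 = (-20, 55, -272) and equation n·P = 2325.
Checking the remaining points: n·P_4 = 1038, n·P_5 = 2391, n·P_6 = 2589.
Since n·P_4 = 1038 ≠ 2325, P_4 is off the plane and the points are not all coplanar.

No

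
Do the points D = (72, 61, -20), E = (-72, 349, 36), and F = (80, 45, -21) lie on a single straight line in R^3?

DE = (-144, 288, 56), DF = (8, -16, -1).
DE × DF = (608, 304, 0).
The cross product is nonzero, so the points do not lie on one line.

No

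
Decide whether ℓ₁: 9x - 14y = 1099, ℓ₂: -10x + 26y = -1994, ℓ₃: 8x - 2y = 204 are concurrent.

Yes

Intersecting ℓ₁ and ℓ₂: solving the 2×2 system gives (x, y) = (7, -74).
Substitute into ℓ₃: (8)(7) + (-2)(-74) = 204.
This equals 204, so (7, -74) lies on all three lines and they are concurrent.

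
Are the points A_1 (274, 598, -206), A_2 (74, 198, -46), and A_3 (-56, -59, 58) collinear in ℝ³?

A_1A_2 = (-200, -400, 160), A_1A_3 = (-330, -657, 264).
A_1A_2 × A_1A_3 = (-480, 0, -600).
The cross product is nonzero, so the points do not lie on one line.

No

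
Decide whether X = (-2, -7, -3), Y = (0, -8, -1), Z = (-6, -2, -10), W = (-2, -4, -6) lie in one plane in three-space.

Yes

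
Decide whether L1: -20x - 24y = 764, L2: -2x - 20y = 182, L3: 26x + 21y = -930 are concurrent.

No

Lines aᵢx + bᵢy = cᵢ with pairwise distinct directions are concurrent exactly when det[aᵢ bᵢ cᵢ] = 0.
Here the determinant is 704.
Nonzero, so no common point exists.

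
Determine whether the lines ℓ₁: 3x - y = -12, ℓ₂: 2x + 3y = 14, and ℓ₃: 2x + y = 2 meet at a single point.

Intersecting ℓ₁ and ℓ₂: solving the 2×2 system gives (x, y) = (-2, 6).
Substitute into ℓ₃: (2)(-2) + (1)(6) = 2.
This equals 2, so (-2, 6) lies on all three lines and they are concurrent.

Yes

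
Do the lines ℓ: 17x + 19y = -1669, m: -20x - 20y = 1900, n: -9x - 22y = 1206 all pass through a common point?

Yes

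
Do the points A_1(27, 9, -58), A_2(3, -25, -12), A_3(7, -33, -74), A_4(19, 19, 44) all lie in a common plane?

No

The four points are coplanar iff the 3×3 determinant with rows A_1A_2, A_1A_3, A_1A_4 is zero.
Rows: (-24, -34, 46), (-20, -42, -16), (-8, 10, 102).
Expanding along the first row: (-24)(-4124) − (-34)(-2168) + (46)(-536) = 608.
Nonzero ⇒ not coplanar.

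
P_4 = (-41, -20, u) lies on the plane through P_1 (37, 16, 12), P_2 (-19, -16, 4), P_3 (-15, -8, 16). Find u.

18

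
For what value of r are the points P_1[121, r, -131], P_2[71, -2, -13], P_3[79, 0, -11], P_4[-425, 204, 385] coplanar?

-72

The points are coplanar iff P_1P_2 · (P_1P_3 × P_1P_4) = 0.
Expanding, this is linear in r: (4176)r + (300672) = 0.
So r = -72.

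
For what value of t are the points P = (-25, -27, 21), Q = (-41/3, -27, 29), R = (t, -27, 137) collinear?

Direction PQ = (34/3, 0, 8). From the z-coordinate of R, the parameter along the line is τ = (137 − 21)/8 = 29/2.
Then t = (-25) + 29/2·(34/3) = 418/3.

418/3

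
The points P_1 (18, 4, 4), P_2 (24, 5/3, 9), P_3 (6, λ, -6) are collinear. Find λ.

26/3

Direction P_1P_2 = (6, -7/3, 5). From the x-coordinate of P_3, the parameter along the line is τ = (6 − 18)/6 = -2.
Then λ = 4 + (-2)·(-7/3) = 26/3.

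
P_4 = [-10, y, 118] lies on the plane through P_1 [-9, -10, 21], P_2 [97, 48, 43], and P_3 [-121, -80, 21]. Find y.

A normal to the plane is n = P_1P_2 × P_1P_3 = (1540, -2464, -924).
P_4 lies in the plane iff n · P_1P_4 = 0.
This gives (-2464)y + (-115808) = 0, so y = -47.

-47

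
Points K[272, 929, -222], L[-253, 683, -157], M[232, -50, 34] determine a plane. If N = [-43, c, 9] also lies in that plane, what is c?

A normal to the plane is n = KL × KM = (659, 131800, 504135).
N lies in the plane iff n · KN = 0.
This gives (131800)c + (-6194600) = 0, so c = 47.

47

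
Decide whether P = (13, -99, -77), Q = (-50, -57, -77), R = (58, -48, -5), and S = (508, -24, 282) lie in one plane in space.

No

The four points are coplanar iff the 3×3 determinant with rows PQ, PR, PS is zero.
Rows: (-63, 42, 0), (45, 51, 72), (495, 75, 359).
Expanding along the first row: (-63)(12909) − (42)(-19485) + (0)(-21870) = 5103.
Nonzero ⇒ not coplanar.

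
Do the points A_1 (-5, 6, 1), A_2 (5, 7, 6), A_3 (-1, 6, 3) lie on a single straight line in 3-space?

A_1A_2 = (10, 1, 5), A_1A_3 = (4, 0, 2).
A_1A_2 × A_1A_3 = (2, 0, -4).
The cross product is nonzero, so the points do not lie on one line.

No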